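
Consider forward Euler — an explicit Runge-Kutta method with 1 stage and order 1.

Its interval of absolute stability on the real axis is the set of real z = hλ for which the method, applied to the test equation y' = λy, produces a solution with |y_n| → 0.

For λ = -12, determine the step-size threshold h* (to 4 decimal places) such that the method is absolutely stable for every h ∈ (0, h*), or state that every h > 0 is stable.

With y'=λy (z=hλ):
  order 1, 1-stage ⇒ R(z)=1+z
  (e.g. R(-0.55)=0.45000, |R|=0.45000)

Solve |R(x)|<1 on ℝ⁻.
x=-0.55: |R|=0.4500
|R(-1.31)|=0.3100 |R(-0.88)|=0.1200 |R(-0.57)|=0.4300
Bisect:
  x_lo=-2.8114 |R|=1.8114  x_hi=-0.2113 |R|=0.7887
  mid=-1.51135 |R|=0.51135 →hi
  mid=-2.16139 |R|=1.16139 →lo
  mid=-1.83637 |R|=0.83637 →hi
  mid=-1.99888 |R|=0.99888 →hi
  mid=-2.08013 |R|=1.08013 →lo
  mid=-2.03951 |R|=1.03951 →lo
  mid=-2.01919 |R|=1.01919 →lo
  ...
  [-2.00015,-1.99999] ⇒ x*=-2.0000
Interval (-2.0000, 0).

(-2.0000,0); λ=-12 ⇒ h* = 0.1667.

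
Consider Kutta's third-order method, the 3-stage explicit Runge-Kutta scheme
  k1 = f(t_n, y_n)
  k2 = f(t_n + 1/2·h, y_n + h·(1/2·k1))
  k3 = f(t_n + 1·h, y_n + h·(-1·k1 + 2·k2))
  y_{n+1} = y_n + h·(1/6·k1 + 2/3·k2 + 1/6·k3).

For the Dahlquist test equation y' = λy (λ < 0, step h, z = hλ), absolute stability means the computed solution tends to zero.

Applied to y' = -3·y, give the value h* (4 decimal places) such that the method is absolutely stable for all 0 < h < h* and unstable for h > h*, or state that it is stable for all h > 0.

(-2.5127,0); λ=-3 ⇒ h* = 0.8376.

With y'=λy (z=hλ):
  order 3, 3-stage ⇒ R(z)=1+z+z^2/2+z^3/6
  (e.g. R(-0.94)=0.36337, |R|=0.36337)

Need |R(x)|<1, x<0.
x=-0.94: |R|=0.3634
|R(-2.05)|=0.3846 |R(-1.52)|=0.0499 |R(-1)|=0.3333
Bisect:
  x_lo=-3.2216 |R|=2.6049  x_hi=-0.0585 |R|=0.9432
  mid=-1.64004 |R|=0.03038 →hi
  mid=-2.43082 |R|=0.87028 →hi
  mid=-2.82620 |R|=1.59484 →lo
  mid=-2.62851 |R|=1.20073 →lo
  mid=-2.52966 |R|=1.02803 →lo
  mid=-2.48024 |R|=0.94735 →hi
  mid=-2.50495 |R|=0.98723 →hi
  mid=-2.51731 |R|=1.00752 →lo
  mid=-2.51113 |R|=0.99734 →hi
  ...
  [-2.51287,-2.51267] ⇒ x*=-2.5127
Stable set (-2.5127, 0).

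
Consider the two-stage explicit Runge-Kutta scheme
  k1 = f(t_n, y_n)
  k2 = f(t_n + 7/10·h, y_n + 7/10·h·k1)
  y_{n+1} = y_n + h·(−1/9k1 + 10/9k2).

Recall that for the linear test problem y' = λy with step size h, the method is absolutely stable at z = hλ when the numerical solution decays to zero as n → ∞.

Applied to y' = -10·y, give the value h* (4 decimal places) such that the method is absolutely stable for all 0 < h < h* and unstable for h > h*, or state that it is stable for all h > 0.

Set f=λy, z=hλ:
  k1=λy_n ⇒ h·k1=z·y_n;  k2=λ(1+7/10z)y_n ⇒ h·k2=z(1+7/10z)y_n
  y_{n+1}/y_n = 1 − 1/9z + 10/9z(1+7/10z) = 1 + z + 7/9z²
  Hence R(z) = 1 + z + 7/9z².

Need |R(x)|<1, x<0.
x=-0.44: |R|=0.7106
R=1: x+7/9x²=0 ⇒ x=−9/7=-1.2857; min R=1−1/(4·7/9)=0.6786>−1
Confirm numerically:
  x=-1.193: |R|=0.91397 <1
  x=-1.187: |R|=0.90886 <1
  x=-1.112: |R|=0.84976 <1
  x=-1.772: |R|=1.67021 >1
  x=-1.516: |R|=1.27153 >1
  x=-1.490: |R|=1.23674 >1
Interval (-1.2857, 0).

(-1.2857,0); λ=-10 ⇒ h* = (9/7)/10 = 0.1286.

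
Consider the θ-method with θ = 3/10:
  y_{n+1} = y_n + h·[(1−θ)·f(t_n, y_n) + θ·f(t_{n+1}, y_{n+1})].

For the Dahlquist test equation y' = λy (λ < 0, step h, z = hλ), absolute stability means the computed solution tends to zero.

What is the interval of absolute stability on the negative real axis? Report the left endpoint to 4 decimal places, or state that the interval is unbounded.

(-5.0000, 0).

On y'=λy, z=hλ:
  y_{n+1} = y_n + z·[7/10·y_n + 3/10·y_{n+1}] ⇒ (1 − 3/10z)y_{n+1} = (1 + 7/10z)y_n
  ⇒ R(z) = (1 + 7/10z)/(1 − 3/10z).

Boundary: |R(x)|=1, x<0.
x=-1.43: |R|=0.0007
R=−1: 1+7/10x = −1+3/10x ⇒ -2/5x=2 ⇒ x=2/(-2/5)=-5.0000
Confirm numerically:
  x=-4.938: |R|=0.99001 <1
  x=-4.311: |R|=0.87982 <1
  x=-2.733: |R|=0.50173 <1
  x=-2.614: |R|=0.46508 <1
  x=-5.565: |R|=1.08466 >1
  x=-5.445: |R|=1.06759 >1
Interval (-5.0000, 0).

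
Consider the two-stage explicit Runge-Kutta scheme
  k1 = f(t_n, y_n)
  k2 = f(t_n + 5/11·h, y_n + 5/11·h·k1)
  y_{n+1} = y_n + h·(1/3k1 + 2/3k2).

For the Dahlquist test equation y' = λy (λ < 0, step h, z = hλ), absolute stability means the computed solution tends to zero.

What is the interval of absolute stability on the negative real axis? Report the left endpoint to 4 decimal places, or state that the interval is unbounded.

(-3.3000, 0).

Set f=λy, z=hλ:
  k1=λy_n ⇒ h·k1=z·y_n;  k2=λ(1+5/11z)y_n ⇒ h·k2=z(1+5/11z)y_n
  y_{n+1}/y_n = 1 + 1/3z + 2/3z(1+5/11z) = 1 + z + 10/33z²
  so R(z) = 1 + z + 10/33z².

Need |R(x)|<1, x<0.
x=-1.5: |R|=0.1818
R=1: x+10/33x²=0 ⇒ x=−33/10=-3.3000; min R=1−1/(4·10/33)=0.1750>−1
Confirm numerically:
  x=-2.960: |R|=0.69503 <1
  x=-2.189: |R|=0.26304 <1
  x=-1.855: |R|=0.18773 <1
  x=-3.688: |R|=1.43362 >1
  x=-3.512: |R|=1.22562 >1
So |R|<1 on (-3.3000, 0).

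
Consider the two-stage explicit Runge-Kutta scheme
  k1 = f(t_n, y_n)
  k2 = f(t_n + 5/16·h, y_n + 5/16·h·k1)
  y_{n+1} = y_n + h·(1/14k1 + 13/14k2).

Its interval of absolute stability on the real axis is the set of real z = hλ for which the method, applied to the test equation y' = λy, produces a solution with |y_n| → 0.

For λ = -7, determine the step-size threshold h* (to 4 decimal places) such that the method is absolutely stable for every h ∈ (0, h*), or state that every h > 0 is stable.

(-3.4462,0); λ=-7 ⇒ h* = (224/65)/7 = 0.4923.

Test eqn y'=λy, z=hλ:
  k1=λy_n ⇒ h·k1=z·y_n;  k2=λ(1+5/16z)y_n ⇒ h·k2=z(1+5/16z)y_n
  y_{n+1}/y_n = 1 + 1/14z + 13/14z(1+5/16z) = 1 + z + 65/224z²
  R(z) = 1 + z + 65/224z².

Boundary: |R(x)|=1, x<0.
x=-0.47: |R|=0.5941
R=1: x+65/224x²=0 ⇒ x=−224/65=-3.4462; min R=1−1/(4·65/224)=0.1385>−1
Confirm numerically:
  x=-3.253: |R|=0.81767 <1
  x=-2.341: |R|=0.24926 <1
  x=-1.955: |R|=0.15407 <1
  x=-3.862: |R|=1.46603 >1
  x=-3.785: |R|=1.37216 >1
  x=-3.479: |R|=1.03316 >1
So |R|<1 on (-3.4462, 0).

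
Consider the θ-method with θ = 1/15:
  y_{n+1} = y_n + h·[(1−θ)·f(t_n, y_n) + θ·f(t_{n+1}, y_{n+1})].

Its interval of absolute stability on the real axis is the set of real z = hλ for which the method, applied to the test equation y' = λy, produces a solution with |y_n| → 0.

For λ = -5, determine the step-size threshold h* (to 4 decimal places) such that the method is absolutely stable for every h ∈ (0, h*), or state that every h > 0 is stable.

On y'=λy, z=hλ:
  y_{n+1} = y_n + z·[14/15·y_n + 1/15·y_{n+1}] ⇒ (1 − 1/15z)y_{n+1} = (1 + 14/15z)y_n
  R(z) = (1 + 14/15z)/(1 − 1/15z).

Boundary: |R(x)|=1, x<0.
x=-1.34: |R|=0.2301
R=−1: 1+14/15x = −1+1/15x ⇒ -13/15x=2 ⇒ x=2/(-13/15)=-2.3077
Confirm numerically:
  x=-1.952: |R|=0.72723 <1
  x=-0.996: |R|=0.06602 <1
  x=-0.985: |R|=0.07570 <1
  x=-2.902: |R|=1.43157 >1
  x=-2.480: |R|=1.12815 >1
  x=-2.478: |R|=1.12667 >1
So |R|<1 on (-2.3077, 0).

(-2.3077,0); λ=-5 ⇒ h* = (30/13)/5 = 0.4615.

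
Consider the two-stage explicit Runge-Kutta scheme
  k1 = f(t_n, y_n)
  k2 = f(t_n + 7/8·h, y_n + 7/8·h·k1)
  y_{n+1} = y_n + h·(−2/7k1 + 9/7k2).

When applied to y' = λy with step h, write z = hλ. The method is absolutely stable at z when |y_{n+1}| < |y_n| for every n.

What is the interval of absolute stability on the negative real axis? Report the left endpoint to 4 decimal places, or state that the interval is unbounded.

On y'=λy, z=hλ:
  k1=λy_n ⇒ h·k1=z·y_n;  k2=λ(1+7/8z)y_n ⇒ h·k2=z(1+7/8z)y_n
  y_{n+1}/y_n = 1 − 2/7z + 9/7z(1+7/8z) = 1 + z + 9/8z²
  so R(z) = 1 + z + 9/8z².

Find x<0 with |R(x)|<1.
x=-1.23: |R|=1.4720
R=1: x+9/8x²=0 ⇒ x=−8/9=-0.8889; min R=1−1/(4·9/8)=0.7778>−1
Confirm numerically:
  x=-0.783: |R|=0.90673 <1
  x=-0.426: |R|=0.77816 <1
  x=-0.391: |R|=0.78099 <1
  x=-1.409: |R|=1.82444 >1
  x=-1.383: |R|=1.76878 >1
So |R|<1 on (-0.8889, 0).

z∈(-0.8889,0).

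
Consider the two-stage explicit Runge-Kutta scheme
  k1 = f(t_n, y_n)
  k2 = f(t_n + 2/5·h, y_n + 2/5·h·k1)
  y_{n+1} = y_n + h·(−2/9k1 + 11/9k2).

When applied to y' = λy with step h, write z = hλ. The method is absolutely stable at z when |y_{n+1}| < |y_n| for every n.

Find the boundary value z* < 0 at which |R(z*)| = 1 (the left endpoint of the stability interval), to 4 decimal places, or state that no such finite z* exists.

z* = -2.0455.

Set f=λy, z=hλ:
  k1=λy_n ⇒ h·k1=z·y_n;  k2=λ(1+2/5z)y_n ⇒ h·k2=z(1+2/5z)y_n
  y_{n+1}/y_n = 1 − 2/9z + 11/9z(1+2/5z) = 1 + z + 22/45z²
  so R(z) = 1 + z + 22/45z².

Need |R(x)|<1, x<0.
x=-1.19: |R|=0.5023
R=1: x+22/45x²=0 ⇒ x=−45/22=-2.0455; min R=1−1/(4·22/45)=0.4886>−1
Confirm numerically:
  x=-1.775: |R|=0.76531 <1
  x=-1.647: |R|=0.67916 <1
  x=-1.313: |R|=0.52983 <1
  x=-1.079: |R|=0.49018 <1
  x=-2.535: |R|=1.60671 >1
  x=-2.509: |R|=1.56860 >1
Stable set (-2.0455, 0).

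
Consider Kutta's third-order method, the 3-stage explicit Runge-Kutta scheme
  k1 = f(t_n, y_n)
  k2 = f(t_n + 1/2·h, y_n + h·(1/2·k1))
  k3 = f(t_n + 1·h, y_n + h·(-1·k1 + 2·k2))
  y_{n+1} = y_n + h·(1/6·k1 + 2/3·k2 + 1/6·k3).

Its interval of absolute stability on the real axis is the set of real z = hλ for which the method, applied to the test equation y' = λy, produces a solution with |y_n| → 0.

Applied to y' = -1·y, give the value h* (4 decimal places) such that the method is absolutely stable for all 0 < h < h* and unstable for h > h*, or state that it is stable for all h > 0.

Set f=λy, z=hλ:
  order 3, 3-stage ⇒ R(z)=1+z+z^2/2+z^3/6
  (e.g. R(-0.78)=0.44511, |R|=0.44511)

Boundary: |R(x)|=1, x<0.
x=-0.78: |R|=0.4451
|R(-2.64)|=1.2218 |R(-1.82)|=0.1686 |R(-1.17)|=0.2475
Bisect:
  x_lo=-3.0566 |R|=2.1446  x_hi=-0.3263 |R|=0.7212
  mid=-1.69141 |R|=0.06746 →hi
  mid=-2.37399 |R|=0.78597 →hi
  mid=-2.71527 |R|=1.36541 →lo
  mid=-2.54463 |R|=1.05320 →lo
  mid=-2.45931 |R|=0.91427 →hi
  mid=-2.50197 |R|=0.98237 →hi
  mid=-2.52330 |R|=1.01744 →lo
  mid=-2.51263 |R|=0.99982 →hi
  mid=-2.51797 |R|=1.00861 →lo
  mid=-2.51530 |R|=1.00421 →lo
  ...
  [-2.51280,-2.51263] ⇒ x*=-2.5127
Stable set (-2.5127, 0).

(-2.5127,0); λ=-1 ⇒ h* = 2.5127.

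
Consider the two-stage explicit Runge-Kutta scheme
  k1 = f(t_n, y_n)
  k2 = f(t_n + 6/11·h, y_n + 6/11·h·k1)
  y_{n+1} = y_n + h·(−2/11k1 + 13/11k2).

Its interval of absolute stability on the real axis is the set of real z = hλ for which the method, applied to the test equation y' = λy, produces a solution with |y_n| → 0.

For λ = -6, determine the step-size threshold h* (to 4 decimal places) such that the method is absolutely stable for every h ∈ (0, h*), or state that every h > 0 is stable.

(-1.5513,0); λ=-6 ⇒ h* = (121/78)/6 = 0.2585.

Test eqn y'=λy, z=hλ:
  k1=λy_n ⇒ h·k1=z·y_n;  k2=λ(1+6/11z)y_n ⇒ h·k2=z(1+6/11z)y_n
  y_{n+1}/y_n = 1 − 2/11z + 13/11z(1+6/11z) = 1 + z + 78/121z²
  Hence R(z) = 1 + z + 78/121z².

Need |R(x)|<1, x<0.
x=-0.87: |R|=0.6179
R=1: x+78/121x²=0 ⇒ x=−121/78=-1.5513; min R=1−1/(4·78/121)=0.6122>−1
Confirm numerically:
  x=-0.982: |R|=0.63963 <1
  x=-0.799: |R|=0.61253 <1
  x=-0.686: |R|=0.61736 <1
  x=-1.927: |R|=1.46672 >1
  x=-1.862: |R|=1.37295 >1
  x=-1.677: |R|=1.13591 >1
Interval (-1.5513, 0).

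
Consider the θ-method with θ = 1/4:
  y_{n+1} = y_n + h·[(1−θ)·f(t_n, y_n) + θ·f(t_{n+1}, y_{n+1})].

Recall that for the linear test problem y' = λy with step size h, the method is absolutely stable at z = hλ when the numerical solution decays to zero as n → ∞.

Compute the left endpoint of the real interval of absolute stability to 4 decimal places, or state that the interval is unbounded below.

On y'=λy, z=hλ:
  y_{n+1} = y_n + z·[3/4·y_n + 1/4·y_{n+1}] ⇒ (1 − 1/4z)y_{n+1} = (1 + 3/4z)y_n
  so R(z) = (1 + 3/4z)/(1 − 1/4z).

Boundary: |R(x)|=1, x<0.
x=-1.73: |R|=0.2077
R=−1: 1+3/4x = −1+1/4x ⇒ -1/2x=2 ⇒ x=2/(-1/2)=-4.0000
Confirm numerically:
  x=-3.775: |R|=0.94212 <1
  x=-2.907: |R|=0.68351 <1
  x=-2.627: |R|=0.58563 <1
  x=-4.531: |R|=1.12449 >1
  x=-4.497: |R|=1.11698 >1
  x=-4.389: |R|=1.09274 >1
So |R|<1 on (-4.0000, 0).

z* = -4.0000.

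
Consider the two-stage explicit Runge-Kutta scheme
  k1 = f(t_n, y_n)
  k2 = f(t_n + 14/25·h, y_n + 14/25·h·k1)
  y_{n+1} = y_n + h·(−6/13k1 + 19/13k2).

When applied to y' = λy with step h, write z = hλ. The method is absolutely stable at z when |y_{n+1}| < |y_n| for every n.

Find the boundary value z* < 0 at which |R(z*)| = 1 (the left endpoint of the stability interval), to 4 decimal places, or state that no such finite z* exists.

z* = -1.2218.

Set f=λy, z=hλ:
  k1=λy_n ⇒ h·k1=z·y_n;  k2=λ(1+14/25z)y_n ⇒ h·k2=z(1+14/25z)y_n
  y_{n+1}/y_n = 1 − 6/13z + 19/13z(1+14/25z) = 1 + z + 266/325z²
  Hence R(z) = 1 + z + 266/325z².

Need |R(x)|<1, x<0.
x=-0.96: |R|=0.7943
R=1: x+266/325x²=0 ⇒ x=−325/266=-1.2218; min R=1−1/(4·266/325)=0.6945>−1
Confirm numerically:
  x=-1.190: |R|=0.96902 <1
  x=-0.965: |R|=0.79717 <1
  x=-0.559: |R|=0.69675 <1
  x=-1.731: |R|=1.72141 >1
  x=-1.411: |R|=1.21849 >1
  x=-1.249: |R|=1.02780 >1
So |R|<1 on (-1.2218, 0).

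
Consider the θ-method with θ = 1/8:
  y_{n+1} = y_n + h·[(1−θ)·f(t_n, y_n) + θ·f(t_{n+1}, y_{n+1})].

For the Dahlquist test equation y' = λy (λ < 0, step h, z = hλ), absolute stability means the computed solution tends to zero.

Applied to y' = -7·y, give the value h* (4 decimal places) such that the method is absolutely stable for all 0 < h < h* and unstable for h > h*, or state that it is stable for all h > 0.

(-2.6667,0); λ=-7 ⇒ h* = (8/3)/7 = 0.3810.

Set f=λy, z=hλ:
  y_{n+1} = y_n + z·[7/8·y_n + 1/8·y_{n+1}] ⇒ (1 − 1/8z)y_{n+1} = (1 + 7/8z)y_n
  ⇒ R(z) = (1 + 7/8z)/(1 − 1/8z).

Solve |R(x)|<1 on ℝ⁻.
x=-0.95: |R|=0.1508
R=−1: 1+7/8x = −1+1/8x ⇒ -3/4x=2 ⇒ x=2/(-3/4)=-2.6667
Confirm numerically:
  x=-2.620: |R|=0.97363 <1
  x=-2.077: |R|=0.64890 <1
  x=-1.217: |R|=0.05631 <1
  x=-3.227: |R|=1.29946 >1
  x=-2.824: |R|=1.08721 >1
  x=-2.757: |R|=1.05039 >1
So |R|<1 on (-2.6667, 0).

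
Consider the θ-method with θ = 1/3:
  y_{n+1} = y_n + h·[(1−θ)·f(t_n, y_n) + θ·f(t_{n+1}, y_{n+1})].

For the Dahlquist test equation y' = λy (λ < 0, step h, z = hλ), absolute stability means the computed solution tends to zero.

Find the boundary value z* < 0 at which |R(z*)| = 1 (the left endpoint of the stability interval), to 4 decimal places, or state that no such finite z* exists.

On y'=λy, z=hλ:
  y_{n+1} = y_n + z·[2/3·y_n + 1/3·y_{n+1}] ⇒ (1 − 1/3z)y_{n+1} = (1 + 2/3z)y_n
  Hence R(z) = (1 + 2/3z)/(1 − 1/3z).

Solve |R(x)|<1 on ℝ⁻.
x=-1.17: |R|=0.1583
R=−1: 1+2/3x = −1+1/3x ⇒ -1/3x=2 ⇒ x=2/(-1/3)=-6.0000
Confirm numerically:
  x=-4.695: |R|=0.83041 <1
  x=-4.168: |R|=0.74442 <1
  x=-3.966: |R|=0.70801 <1
  x=-3.124: |R|=0.53037 <1
  x=-6.145: |R|=1.01586 >1
  x=-6.103: |R|=1.01131 >1
  x=-6.075: |R|=1.00826 >1
Stable set (-6.0000, 0).

left endpoint -6.0000.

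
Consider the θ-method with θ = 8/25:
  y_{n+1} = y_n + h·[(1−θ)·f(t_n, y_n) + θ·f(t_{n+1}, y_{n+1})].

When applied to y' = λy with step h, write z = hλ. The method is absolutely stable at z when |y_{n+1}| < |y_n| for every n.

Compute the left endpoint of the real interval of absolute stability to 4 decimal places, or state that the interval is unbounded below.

left endpoint -5.5556.

Test eqn y'=λy, z=hλ:
  y_{n+1} = y_n + z·[17/25·y_n + 8/25·y_{n+1}] ⇒ (1 − 8/25z)y_{n+1} = (1 + 17/25z)y_n
  R(z) = (1 + 17/25z)/(1 − 8/25z).

Solve |R(x)|<1 on ℝ⁻.
x=-0.97: |R|=0.2598
R=−1: 1+17/25x = −1+8/25x ⇒ -9/25x=2 ⇒ x=2/(-9/25)=-5.5556
Confirm numerically:
  x=-4.411: |R|=0.82914 <1
  x=-2.597: |R|=0.41832 <1
  x=-2.541: |R|=0.40145 <1
  x=-6.097: |R|=1.06605 >1
  x=-5.939: |R|=1.04759 >1
  x=-5.587: |R|=1.00406 >1
Interval (-5.5556, 0).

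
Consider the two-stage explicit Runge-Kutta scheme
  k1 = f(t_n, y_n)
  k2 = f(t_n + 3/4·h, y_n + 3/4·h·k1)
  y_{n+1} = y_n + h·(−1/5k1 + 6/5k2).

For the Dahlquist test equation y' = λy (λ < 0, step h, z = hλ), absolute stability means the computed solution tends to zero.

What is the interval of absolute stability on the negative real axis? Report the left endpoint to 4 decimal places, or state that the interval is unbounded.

z∈(-1.1111,0).

With y'=λy (z=hλ):
  k1=λy_n ⇒ h·k1=z·y_n;  k2=λ(1+3/4z)y_n ⇒ h·k2=z(1+3/4z)y_n
  y_{n+1}/y_n = 1 − 1/5z + 6/5z(1+3/4z) = 1 + z + 9/10z²
  ⇒ R(z) = 1 + z + 9/10z².

Need |R(x)|<1, x<0.
x=-1.14: |R|=1.0296
R=1: x+9/10x²=0 ⇒ x=−10/9=-1.1111; min R=1−1/(4·9/10)=0.7222>−1
Confirm numerically:
  x=-0.974: |R|=0.87981 <1
  x=-0.633: |R|=0.72762 <1
  x=-0.491: |R|=0.72597 <1
  x=-1.669: |R|=1.83800 >1
  x=-1.518: |R|=1.55589 >1
Interval (-1.1111, 0).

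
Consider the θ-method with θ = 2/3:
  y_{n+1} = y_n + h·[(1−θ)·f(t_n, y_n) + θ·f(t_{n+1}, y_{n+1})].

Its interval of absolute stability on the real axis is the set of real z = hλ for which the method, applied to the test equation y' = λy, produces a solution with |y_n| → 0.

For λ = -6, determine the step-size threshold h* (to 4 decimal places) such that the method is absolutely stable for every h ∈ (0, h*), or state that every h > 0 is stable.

(−∞, 0) — no finite endpoint. Any h>0 works for λ=-6.

Set f=λy, z=hλ:
  y_{n+1} = y_n + z·[1/3·y_n + 2/3·y_{n+1}] ⇒ (1 − 2/3z)y_{n+1} = (1 + 1/3z)y_n
  so R(z) = (1 + 1/3z)/(1 − 2/3z).

Find x<0 with |R(x)|<1.
x=-1.68: |R|=0.2075
x=-2: |R|=0.1429
x=-10: |R|=0.3043
x=-100: |R|=0.4778
θ=2/3≥1/2 ⇒ |1+1/3x|<|1−2/3x| ∀x<0 ⇒ interval (−∞,0).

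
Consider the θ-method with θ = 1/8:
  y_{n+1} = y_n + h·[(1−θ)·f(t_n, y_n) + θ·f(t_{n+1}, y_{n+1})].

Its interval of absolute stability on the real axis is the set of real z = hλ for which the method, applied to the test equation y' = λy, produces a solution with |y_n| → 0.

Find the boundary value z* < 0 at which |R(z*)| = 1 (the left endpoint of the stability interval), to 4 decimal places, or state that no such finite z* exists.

z* = -2.6667.

Test eqn y'=λy, z=hλ:
  y_{n+1} = y_n + z·[7/8·y_n + 1/8·y_{n+1}] ⇒ (1 − 1/8z)y_{n+1} = (1 + 7/8z)y_n
  R(z) = (1 + 7/8z)/(1 − 1/8z).

Need |R(x)|<1, x<0.
x=-0.91: |R|=0.1829
R=−1: 1+7/8x = −1+1/8x ⇒ -3/4x=2 ⇒ x=2/(-3/4)=-2.6667
Confirm numerically:
  x=-2.243: |R|=0.75183 <1
  x=-1.438: |R|=0.21890 <1
  x=-1.322: |R|=0.13452 <1
  x=-3.178: |R|=1.27447 >1
  x=-2.976: |R|=1.16910 >1
Interval (-2.6667, 0).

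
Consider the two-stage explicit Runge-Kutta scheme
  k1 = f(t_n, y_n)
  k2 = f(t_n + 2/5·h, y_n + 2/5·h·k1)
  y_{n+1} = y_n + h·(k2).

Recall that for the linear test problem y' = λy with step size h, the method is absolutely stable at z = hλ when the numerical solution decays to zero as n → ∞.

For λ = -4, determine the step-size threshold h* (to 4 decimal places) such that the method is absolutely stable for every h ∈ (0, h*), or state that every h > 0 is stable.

(-2.5000,0); λ=-4 ⇒ h* = (5/2)/4 = 0.6250.

Test eqn y'=λy, z=hλ:
  k1=λy_n ⇒ h·k1=z·y_n;  k2=λ(1+2/5z)y_n ⇒ h·k2=z(1+2/5z)y_n
  y_{n+1}/y_n = 1 + z(1+2/5z) = 1 + z + 2/5z²
  R(z) = 1 + z + 2/5z².

Find x<0 with |R(x)|<1.
x=-1.44: |R|=0.3894
R=1: x+2/5x²=0 ⇒ x=−5/2=-2.5000; min R=1−1/(4·2/5)=0.3750>−1
Confirm numerically:
  x=-2.376: |R|=0.88215 <1
  x=-1.991: |R|=0.59463 <1
  x=-1.116: |R|=0.38218 <1
  x=-2.854: |R|=1.40413 >1
  x=-2.753: |R|=1.27860 >1
Interval (-2.5000, 0).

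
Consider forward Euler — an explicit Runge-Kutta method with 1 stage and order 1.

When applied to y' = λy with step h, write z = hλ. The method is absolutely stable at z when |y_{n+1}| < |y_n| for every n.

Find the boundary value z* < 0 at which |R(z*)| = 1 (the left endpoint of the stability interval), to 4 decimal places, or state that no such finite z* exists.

Test eqn y'=λy, z=hλ:
  order 1, 1-stage ⇒ R(z)=1+z
  (e.g. R(-1.16)=-0.16000, |R|=0.16000)

Need |R(x)|<1, x<0.
x=-1.16: |R|=0.1600
|R(-2.02)|=1.0200 |R(-1.45)|=0.4500 |R(-0.81)|=0.1900
Bisect:
  x_lo=-2.7907 |R|=1.7907  x_hi=-0.1827 |R|=0.8173
  mid=-1.48670 |R|=0.48670 →hi
  mid=-2.13869 |R|=1.13869 →lo
  mid=-1.81269 |R|=0.81269 →hi
  mid=-1.97569 |R|=0.97569 →hi
  mid=-2.05719 |R|=1.05719 →lo
  mid=-2.01644 |R|=1.01644 →lo
  mid=-1.99606 |R|=0.99606 →hi
  mid=-2.00625 |R|=1.00625 →lo
  mid=-2.00116 |R|=1.00116 →lo
  ...
  [-2.00004,-1.99988] ⇒ x*=-2.0000
So |R|<1 on (-2.0000, 0).

z* = -2.0000.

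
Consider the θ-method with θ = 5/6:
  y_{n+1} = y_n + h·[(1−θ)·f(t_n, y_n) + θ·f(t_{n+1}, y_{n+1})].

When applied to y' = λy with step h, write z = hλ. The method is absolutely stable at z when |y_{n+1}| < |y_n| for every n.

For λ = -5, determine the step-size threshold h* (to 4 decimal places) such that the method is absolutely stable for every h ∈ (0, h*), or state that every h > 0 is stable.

Set f=λy, z=hλ:
  y_{n+1} = y_n + z·[1/6·y_n + 5/6·y_{n+1}] ⇒ (1 − 5/6z)y_{n+1} = (1 + 1/6z)y_n
  R(z) = (1 + 1/6z)/(1 − 5/6z).

Solve |R(x)|<1 on ℝ⁻.
x=-0.31: |R|=0.7536
x=-2: |R|=0.2500
x=-10: |R|=0.0714
x=-100: |R|=0.1858
θ=5/6≥1/2 ⇒ |1+1/6x|<|1−5/6x| ∀x<0 ⇒ stable on all of ℝ⁻.

interval (−∞, 0). Any h>0 works for λ=-5.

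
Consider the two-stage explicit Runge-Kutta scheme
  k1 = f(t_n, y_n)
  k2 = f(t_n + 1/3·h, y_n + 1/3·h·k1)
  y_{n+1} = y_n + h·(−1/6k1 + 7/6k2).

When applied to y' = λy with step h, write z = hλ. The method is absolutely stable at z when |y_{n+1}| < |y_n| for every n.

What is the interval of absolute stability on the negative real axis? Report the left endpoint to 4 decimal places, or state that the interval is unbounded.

(-2.5714, 0).

On y'=λy, z=hλ:
  k1=λy_n ⇒ h·k1=z·y_n;  k2=λ(1+1/3z)y_n ⇒ h·k2=z(1+1/3z)y_n
  y_{n+1}/y_n = 1 − 1/6z + 7/6z(1+1/3z) = 1 + z + 7/18z²
  ⇒ R(z) = 1 + z + 7/18z².

Find x<0 with |R(x)|<1.
x=-0.51: |R|=0.5912
R=1: x+7/18x²=0 ⇒ x=−18/7=-2.5714; min R=1−1/(4·7/18)=0.3571>−1
Confirm numerically:
  x=-2.443: |R|=0.87799 <1
  x=-1.543: |R|=0.38289 <1
  x=-1.423: |R|=0.36447 <1
  x=-1.324: |R|=0.35771 <1
  x=-3.055: |R|=1.57451 >1
  x=-3.015: |R|=1.52009 >1
  x=-2.811: |R|=1.26189 >1
Interval (-2.5714, 0).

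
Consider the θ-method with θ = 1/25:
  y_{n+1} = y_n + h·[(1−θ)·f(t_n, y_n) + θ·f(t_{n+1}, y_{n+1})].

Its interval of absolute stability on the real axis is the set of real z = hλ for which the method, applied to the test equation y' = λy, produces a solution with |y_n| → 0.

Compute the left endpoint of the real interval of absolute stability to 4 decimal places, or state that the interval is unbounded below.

With y'=λy (z=hλ):
  y_{n+1} = y_n + z·[24/25·y_n + 1/25·y_{n+1}] ⇒ (1 − 1/25z)y_{n+1} = (1 + 24/25z)y_n
  Hence R(z) = (1 + 24/25z)/(1 − 1/25z).

Find x<0 with |R(x)|<1.
x=-0.65: |R|=0.3665
R=−1: 1+24/25x = −1+1/25x ⇒ -23/25x=2 ⇒ x=2/(-23/25)=-2.1739
Confirm numerically:
  x=-2.078: |R|=0.91853 <1
  x=-1.541: |R|=0.45153 <1
  x=-1.454: |R|=0.37408 <1
  x=-1.261: |R|=0.20045 <1
  x=-2.550: |R|=1.31397 >1
  x=-2.487: |R|=1.26198 >1
  x=-2.394: |R|=1.18478 >1
Interval (-2.1739, 0).

left endpoint -2.1739.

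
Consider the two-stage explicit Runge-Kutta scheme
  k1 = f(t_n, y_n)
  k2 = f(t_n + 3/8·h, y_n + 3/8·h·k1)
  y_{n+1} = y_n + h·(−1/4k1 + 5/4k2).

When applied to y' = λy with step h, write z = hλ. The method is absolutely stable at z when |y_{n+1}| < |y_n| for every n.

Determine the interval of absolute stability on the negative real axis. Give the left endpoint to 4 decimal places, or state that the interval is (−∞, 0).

On y'=λy, z=hλ:
  k1=λy_n ⇒ h·k1=z·y_n;  k2=λ(1+3/8z)y_n ⇒ h·k2=z(1+3/8z)y_n
  y_{n+1}/y_n = 1 − 1/4z + 5/4z(1+3/8z) = 1 + z + 15/32z²
  Hence R(z) = 1 + z + 15/32z².

Solve |R(x)|<1 on ℝ⁻.
x=-0.63: |R|=0.5560
R=1: x+15/32x²=0 ⇒ x=−32/15=-2.1333; min R=1−1/(4·15/32)=0.4667>−1
Confirm numerically:
  x=-1.678: |R|=0.64185 <1
  x=-1.226: |R|=0.47857 <1
  x=-1.214: |R|=0.47684 <1
  x=-2.364: |R|=1.25561 >1
  x=-2.336: |R|=1.22192 >1
  x=-2.273: |R|=1.14881 >1
Stable set (-2.1333, 0).

(-2.1333, 0).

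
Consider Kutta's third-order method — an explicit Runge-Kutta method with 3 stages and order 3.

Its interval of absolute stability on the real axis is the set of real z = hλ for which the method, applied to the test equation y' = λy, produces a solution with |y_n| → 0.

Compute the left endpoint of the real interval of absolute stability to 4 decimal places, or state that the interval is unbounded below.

Set f=λy, z=hλ:
  order 3, 3-stage ⇒ R(z)=1+z+z^2/2+z^3/6
  (e.g. R(-1.51)=0.05622, |R|=0.05622)

Solve |R(x)|<1 on ℝ⁻.
x=-1.51: |R|=0.0562
|R(-2.66)|=1.2590 |R(-2.1)|=0.4385 |R(-0.84)|=0.4140
Bisect:
  x_lo=-3.3000 |R|=2.8446  x_hi=-0.1384 |R|=0.8707
  mid=-1.71921 |R|=0.08828 →hi
  mid=-2.50962 |R|=0.99487 →hi
  mid=-2.90482 |R|=1.77098 →lo
  mid=-2.70722 |R|=1.34959 →lo
  mid=-2.60842 |R|=1.16438 →lo
  mid=-2.55902 |R|=1.07772 →lo
  mid=-2.53432 |R|=1.03583 →lo
  mid=-2.52197 |R|=1.01523 →lo
  mid=-2.51580 |R|=1.00502 →lo
  mid=-2.51271 |R|=0.99994 →hi
  ...
  [-2.51290,-2.51271] ⇒ x*=-2.5127
Stable set (-2.5127, 0).

z* = -2.5127.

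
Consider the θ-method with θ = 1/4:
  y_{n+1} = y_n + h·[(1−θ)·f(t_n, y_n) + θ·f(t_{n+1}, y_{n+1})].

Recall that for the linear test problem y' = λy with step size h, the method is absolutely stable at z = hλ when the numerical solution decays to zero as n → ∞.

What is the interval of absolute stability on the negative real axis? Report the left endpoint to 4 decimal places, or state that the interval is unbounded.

(-4.0000, 0).

Test eqn y'=λy, z=hλ:
  y_{n+1} = y_n + z·[3/4·y_n + 1/4·y_{n+1}] ⇒ (1 − 1/4z)y_{n+1} = (1 + 3/4z)y_n
  R(z) = (1 + 3/4z)/(1 − 1/4z).

Find x<0 with |R(x)|<1.
x=-1.19: |R|=0.0829
R=−1: 1+3/4x = −1+1/4x ⇒ -1/2x=2 ⇒ x=2/(-1/2)=-4.0000
Confirm numerically:
  x=-3.439: |R|=0.84917 <1
  x=-3.077: |R|=0.73916 <1
  x=-2.041: |R|=0.35143 <1
  x=-4.529: |R|=1.12405 >1
  x=-4.420: |R|=1.09976 >1
  x=-4.107: |R|=1.02640 >1
Stable set (-4.0000, 0).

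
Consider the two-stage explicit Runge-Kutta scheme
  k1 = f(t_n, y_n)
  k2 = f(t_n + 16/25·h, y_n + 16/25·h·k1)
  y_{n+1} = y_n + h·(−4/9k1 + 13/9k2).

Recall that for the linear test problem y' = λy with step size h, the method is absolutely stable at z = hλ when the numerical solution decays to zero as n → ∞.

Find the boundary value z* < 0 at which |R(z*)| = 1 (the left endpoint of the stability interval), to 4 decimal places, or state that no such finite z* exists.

Test eqn y'=λy, z=hλ:
  k1=λy_n ⇒ h·k1=z·y_n;  k2=λ(1+16/25z)y_n ⇒ h·k2=z(1+16/25z)y_n
  y_{n+1}/y_n = 1 − 4/9z + 13/9z(1+16/25z) = 1 + z + 208/225z²
  ⇒ R(z) = 1 + z + 208/225z².

Boundary: |R(x)|=1, x<0.
x=-1.19: |R|=1.1191
R=1: x+208/225x²=0 ⇒ x=−225/208=-1.0817; min R=1−1/(4·208/225)=0.7296>−1
Confirm numerically:
  x=-0.707: |R|=0.75508 <1
  x=-0.616: |R|=0.73479 <1
  x=-0.514: |R|=0.73023 <1
  x=-1.365: |R|=1.35745 >1
  x=-1.281: |R|=1.23598 >1
Interval (-1.0817, 0).

z* = -1.0817.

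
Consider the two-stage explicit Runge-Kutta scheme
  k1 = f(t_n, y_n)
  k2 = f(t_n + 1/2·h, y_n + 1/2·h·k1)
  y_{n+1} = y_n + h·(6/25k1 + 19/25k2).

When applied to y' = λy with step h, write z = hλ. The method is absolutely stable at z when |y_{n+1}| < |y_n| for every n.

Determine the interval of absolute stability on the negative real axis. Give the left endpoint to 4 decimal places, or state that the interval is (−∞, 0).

(-2.6316, 0).

Set f=λy, z=hλ:
  k1=λy_n ⇒ h·k1=z·y_n;  k2=λ(1+1/2z)y_n ⇒ h·k2=z(1+1/2z)y_n
  y_{n+1}/y_n = 1 + 6/25z + 19/25z(1+1/2z) = 1 + z + 19/50z²
  R(z) = 1 + z + 19/50z².

Need |R(x)|<1, x<0.
x=-1.78: |R|=0.4240
R=1: x+19/50x²=0 ⇒ x=−50/19=-2.6316; min R=1−1/(4·19/50)=0.3421>−1
Confirm numerically:
  x=-2.132: |R|=0.59526 <1
  x=-1.701: |R|=0.39849 <1
  x=-1.641: |R|=0.38229 <1
  x=-2.930: |R|=1.33226 >1
  x=-2.830: |R|=1.21338 >1
  x=-2.776: |R|=1.15235 >1
Stable set (-2.6316, 0).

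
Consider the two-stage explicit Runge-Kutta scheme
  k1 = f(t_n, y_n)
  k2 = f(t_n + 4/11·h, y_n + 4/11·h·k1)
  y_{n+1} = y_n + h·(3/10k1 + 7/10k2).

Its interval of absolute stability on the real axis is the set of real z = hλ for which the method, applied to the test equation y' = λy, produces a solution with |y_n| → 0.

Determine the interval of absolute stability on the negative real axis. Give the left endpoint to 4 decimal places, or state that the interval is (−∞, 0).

z∈(-3.9286,0).

With y'=λy (z=hλ):
  k1=λy_n ⇒ h·k1=z·y_n;  k2=λ(1+4/11z)y_n ⇒ h·k2=z(1+4/11z)y_n
  y_{n+1}/y_n = 1 + 3/10z + 7/10z(1+4/11z) = 1 + z + 14/55z²
  Hence R(z) = 1 + z + 14/55z².

Boundary: |R(x)|=1, x<0.
x=-1.38: |R|=0.1048
R=1: x+14/55x²=0 ⇒ x=−55/14=-3.9286; min R=1−1/(4·14/55)=0.0179>−1
Confirm numerically:
  x=-3.430: |R|=0.56470 <1
  x=-3.057: |R|=0.32179 <1
  x=-2.834: |R|=0.21040 <1
  x=-2.346: |R|=0.05495 <1
  x=-4.198: |R|=1.28791 >1
  x=-4.128: |R|=1.20955 >1
Stable set (-3.9286, 0).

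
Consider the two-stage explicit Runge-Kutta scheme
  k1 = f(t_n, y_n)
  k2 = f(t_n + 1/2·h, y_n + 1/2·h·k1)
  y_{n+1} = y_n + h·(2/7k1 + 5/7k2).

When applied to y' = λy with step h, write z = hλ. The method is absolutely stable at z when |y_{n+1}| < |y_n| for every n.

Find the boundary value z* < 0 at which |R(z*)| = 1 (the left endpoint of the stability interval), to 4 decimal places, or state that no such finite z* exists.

Set f=λy, z=hλ:
  k1=λy_n ⇒ h·k1=z·y_n;  k2=λ(1+1/2z)y_n ⇒ h·k2=z(1+1/2z)y_n
  y_{n+1}/y_n = 1 + 2/7z + 5/7z(1+1/2z) = 1 + z + 5/14z²
  Hence R(z) = 1 + z + 5/14z².

Boundary: |R(x)|=1, x<0.
x=-0.46: |R|=0.6156
R=1: x+5/14x²=0 ⇒ x=−14/5=-2.8000; min R=1−1/(4·5/14)=0.3000>−1
Confirm numerically:
  x=-2.507: |R|=0.73766 <1
  x=-2.398: |R|=0.65572 <1
  x=-2.335: |R|=0.61222 <1
  x=-1.788: |R|=0.35377 <1
  x=-3.362: |R|=1.67480 >1
  x=-3.067: |R|=1.29246 >1
  x=-2.991: |R|=1.20403 >1
Interval (-2.8000, 0).

left endpoint -2.8000.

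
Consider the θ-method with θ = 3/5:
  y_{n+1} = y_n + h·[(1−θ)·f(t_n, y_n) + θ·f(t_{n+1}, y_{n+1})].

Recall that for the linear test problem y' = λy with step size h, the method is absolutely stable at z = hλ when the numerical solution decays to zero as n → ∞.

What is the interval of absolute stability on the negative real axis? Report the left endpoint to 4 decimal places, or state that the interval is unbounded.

Set f=λy, z=hλ:
  y_{n+1} = y_n + z·[2/5·y_n + 3/5·y_{n+1}] ⇒ (1 − 3/5z)y_{n+1} = (1 + 2/5z)y_n
  R(z) = (1 + 2/5z)/(1 − 3/5z).

Need |R(x)|<1, x<0.
x=-0.89: |R|=0.4198
x=-2: |R|=0.0909
x=-10: |R|=0.4286
x=-100: |R|=0.6393
θ=3/5≥1/2 ⇒ |1+2/5x|<|1−3/5x| ∀x<0 ⇒ stable on all of ℝ⁻.

(−∞, 0) — no finite endpoint.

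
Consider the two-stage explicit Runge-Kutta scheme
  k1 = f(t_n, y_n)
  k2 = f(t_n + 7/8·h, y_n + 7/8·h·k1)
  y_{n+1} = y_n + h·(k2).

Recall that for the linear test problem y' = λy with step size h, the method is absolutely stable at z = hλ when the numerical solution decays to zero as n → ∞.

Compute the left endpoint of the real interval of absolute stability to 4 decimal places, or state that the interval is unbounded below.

On y'=λy, z=hλ:
  k1=λy_n ⇒ h·k1=z·y_n;  k2=λ(1+7/8z)y_n ⇒ h·k2=z(1+7/8z)y_n
  y_{n+1}/y_n = 1 + z(1+7/8z) = 1 + z + 7/8z²
  Hence R(z) = 1 + z + 7/8z².

Solve |R(x)|<1 on ℝ⁻.
x=-1.53: |R|=1.5183
R=1: x+7/8x²=0 ⇒ x=−8/7=-1.1429; min R=1−1/(4·7/8)=0.7143>−1
Confirm numerically:
  x=-1.121: |R|=0.97856 <1
  x=-0.838: |R|=0.77646 <1
  x=-0.746: |R|=0.74095 <1
  x=-0.623: |R|=0.71661 <1
  x=-1.714: |R|=1.85657 >1
  x=-1.463: |R|=1.40982 >1
  x=-1.246: |R|=1.11245 >1
Interval (-1.1429, 0).

z* = -1.1429.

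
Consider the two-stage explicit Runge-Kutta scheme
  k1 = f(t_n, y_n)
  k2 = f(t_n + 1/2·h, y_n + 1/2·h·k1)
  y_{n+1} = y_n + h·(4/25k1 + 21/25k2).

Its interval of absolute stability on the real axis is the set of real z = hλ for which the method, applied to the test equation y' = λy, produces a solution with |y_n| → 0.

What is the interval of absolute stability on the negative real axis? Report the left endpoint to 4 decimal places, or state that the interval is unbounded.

(-2.3810, 0).

On y'=λy, z=hλ:
  k1=λy_n ⇒ h·k1=z·y_n;  k2=λ(1+1/2z)y_n ⇒ h·k2=z(1+1/2z)y_n
  y_{n+1}/y_n = 1 + 4/25z + 21/25z(1+1/2z) = 1 + z + 21/50z²
  R(z) = 1 + z + 21/50z².

Find x<0 with |R(x)|<1.
x=-0.54: |R|=0.5825
R=1: x+21/50x²=0 ⇒ x=−50/21=-2.3810; min R=1−1/(4·21/50)=0.4048>−1
Confirm numerically:
  x=-2.088: |R|=0.74309 <1
  x=-1.566: |R|=0.46399 <1
  x=-1.222: |R|=0.40518 <1
  x=-2.780: |R|=1.46593 >1
  x=-2.525: |R|=1.15276 >1
  x=-2.508: |R|=1.13383 >1
Interval (-2.3810, 0).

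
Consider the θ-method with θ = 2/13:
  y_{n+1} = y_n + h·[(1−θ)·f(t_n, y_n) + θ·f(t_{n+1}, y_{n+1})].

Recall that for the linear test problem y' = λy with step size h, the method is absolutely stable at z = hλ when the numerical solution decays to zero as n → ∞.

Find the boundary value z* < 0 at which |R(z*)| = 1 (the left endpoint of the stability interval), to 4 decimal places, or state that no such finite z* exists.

With y'=λy (z=hλ):
  y_{n+1} = y_n + z·[11/13·y_n + 2/13·y_{n+1}] ⇒ (1 − 2/13z)y_{n+1} = (1 + 11/13z)y_n
  so R(z) = (1 + 11/13z)/(1 − 2/13z).

Need |R(x)|<1, x<0.
x=-1.47: |R|=0.1989
R=−1: 1+11/13x = −1+2/13x ⇒ -9/13x=2 ⇒ x=2/(-9/13)=-2.8889
Confirm numerically:
  x=-1.802: |R|=0.41086 <1
  x=-1.295: |R|=0.07986 <1
  x=-1.257: |R|=0.05331 <1
  x=-3.409: |R|=1.23620 >1
  x=-3.377: |R|=1.22239 >1
  x=-3.286: |R|=1.18261 >1
Interval (-2.8889, 0).

z* = -2.8889.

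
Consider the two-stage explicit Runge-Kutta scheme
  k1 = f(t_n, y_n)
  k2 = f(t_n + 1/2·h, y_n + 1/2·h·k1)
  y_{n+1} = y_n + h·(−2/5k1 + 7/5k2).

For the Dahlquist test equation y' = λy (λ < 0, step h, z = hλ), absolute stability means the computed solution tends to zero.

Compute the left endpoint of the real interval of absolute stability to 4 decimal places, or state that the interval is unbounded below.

z* = -1.4286.

With y'=λy (z=hλ):
  k1=λy_n ⇒ h·k1=z·y_n;  k2=λ(1+1/2z)y_n ⇒ h·k2=z(1+1/2z)y_n
  y_{n+1}/y_n = 1 − 2/5z + 7/5z(1+1/2z) = 1 + z + 7/10z²
  so R(z) = 1 + z + 7/10z².

Find x<0 with |R(x)|<1.
x=-1.57: |R|=1.1554
R=1: x+7/10x²=0 ⇒ x=−10/7=-1.4286; min R=1−1/(4·7/10)=0.6429>−1
Confirm numerically:
  x=-1.299: |R|=0.88218 <1
  x=-1.276: |R|=0.86372 <1
  x=-0.819: |R|=0.65053 <1
  x=-0.654: |R|=0.64540 <1
  x=-2.003: |R|=1.80541 >1
  x=-1.993: |R|=1.78743 >1
  x=-1.865: |R|=1.56976 >1
Stable set (-1.4286, 0).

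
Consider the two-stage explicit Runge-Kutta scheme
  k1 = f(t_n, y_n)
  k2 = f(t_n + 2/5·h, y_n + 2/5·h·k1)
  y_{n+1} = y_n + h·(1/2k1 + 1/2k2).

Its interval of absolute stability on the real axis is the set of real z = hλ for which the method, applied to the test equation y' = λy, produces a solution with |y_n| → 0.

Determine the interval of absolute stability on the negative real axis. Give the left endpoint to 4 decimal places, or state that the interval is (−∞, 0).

(-5.0000, 0).

On y'=λy, z=hλ:
  k1=λy_n ⇒ h·k1=z·y_n;  k2=λ(1+2/5z)y_n ⇒ h·k2=z(1+2/5z)y_n
  y_{n+1}/y_n = 1 + 1/2z + 1/2z(1+2/5z) = 1 + z + 1/5z²
  R(z) = 1 + z + 1/5z².

Find x<0 with |R(x)|<1.
x=-0.98: |R|=0.2121
R=1: x+1/5x²=0 ⇒ x=−5=-5.0000; min R=1−1/(4·1/5)=-0.2500>−1
Confirm numerically:
  x=-4.794: |R|=0.80249 <1
  x=-3.940: |R|=0.16472 <1
  x=-3.035: |R|=0.19275 <1
  x=-5.555: |R|=1.61660 >1
  x=-5.190: |R|=1.19722 >1
So |R|<1 on (-5.0000, 0).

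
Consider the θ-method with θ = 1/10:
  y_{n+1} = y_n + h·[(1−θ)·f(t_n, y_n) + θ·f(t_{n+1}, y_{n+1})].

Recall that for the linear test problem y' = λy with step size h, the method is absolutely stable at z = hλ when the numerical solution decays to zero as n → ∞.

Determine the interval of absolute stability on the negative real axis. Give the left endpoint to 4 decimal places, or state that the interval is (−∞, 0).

z∈(-2.5000,0).

With y'=λy (z=hλ):
  y_{n+1} = y_n + z·[9/10·y_n + 1/10·y_{n+1}] ⇒ (1 − 1/10z)y_{n+1} = (1 + 9/10z)y_n
  so R(z) = (1 + 9/10z)/(1 − 1/10z).

Find x<0 with |R(x)|<1.
x=-1.68: |R|=0.4384
R=−1: 1+9/10x = −1+1/10x ⇒ -4/5x=2 ⇒ x=2/(-4/5)=-2.5000
Confirm numerically:
  x=-2.196: |R|=0.80059 <1
  x=-1.867: |R|=0.57327 <1
  x=-1.518: |R|=0.31794 <1
  x=-1.066: |R|=0.03669 <1
  x=-3.035: |R|=1.32835 >1
  x=-2.801: |R|=1.18811 >1
  x=-2.686: |R|=1.11729 >1
So |R|<1 on (-2.5000, 0).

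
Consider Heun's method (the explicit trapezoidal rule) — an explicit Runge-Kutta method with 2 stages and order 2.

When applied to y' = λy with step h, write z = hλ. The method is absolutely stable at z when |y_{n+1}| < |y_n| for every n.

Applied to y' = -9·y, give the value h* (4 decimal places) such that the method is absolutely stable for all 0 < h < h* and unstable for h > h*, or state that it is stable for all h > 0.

On y'=λy, z=hλ:
  order 2, 2-stage ⇒ R(z)=1+z+z^2/2
  (e.g. R(-0.31)=0.73805, |R|=0.73805)

Need |R(x)|<1, x<0.
x=-0.31: |R|=0.7380
|R(-2.24)|=1.2688 |R(-1.92)|=0.9232 |R(-1.82)|=0.8362
Bisect:
  x_lo=-2.7797 |R|=2.0837  x_hi=-0.3925 |R|=0.6845
  mid=-1.58612 |R|=0.67177 →hi
  mid=-2.18292 |R|=1.19965 →lo
  mid=-1.88452 |R|=0.89119 →hi
  mid=-2.03372 |R|=1.03429 →lo
  mid=-1.95912 |R|=0.95996 →hi
  mid=-1.99642 |R|=0.99643 →hi
  mid=-2.01507 |R|=1.01518 →lo
  ...
  [-2.00006,-1.99992] ⇒ x*=-2.0000
So |R|<1 on (-2.0000, 0).

(-2.0000,0); λ=-9 ⇒ h* = 0.2222.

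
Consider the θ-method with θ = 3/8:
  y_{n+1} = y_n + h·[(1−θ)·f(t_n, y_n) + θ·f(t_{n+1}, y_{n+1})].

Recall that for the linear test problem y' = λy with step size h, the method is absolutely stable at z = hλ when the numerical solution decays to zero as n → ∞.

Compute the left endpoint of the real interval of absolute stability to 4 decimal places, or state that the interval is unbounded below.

left endpoint -8.0000.

With y'=λy (z=hλ):
  y_{n+1} = y_n + z·[5/8·y_n + 3/8·y_{n+1}] ⇒ (1 − 3/8z)y_{n+1} = (1 + 5/8z)y_n
  Hence R(z) = (1 + 5/8z)/(1 − 3/8z).

Need |R(x)|<1, x<0.
x=-0.85: |R|=0.3555
R=−1: 1+5/8x = −1+3/8x ⇒ -1/4x=2 ⇒ x=2/(-1/4)=-8.0000
Confirm numerically:
  x=-7.593: |R|=0.97355 <1
  x=-5.307: |R|=0.77484 <1
  x=-4.542: |R|=0.68020 <1
  x=-8.593: |R|=1.03511 >1
  x=-8.435: |R|=1.02612 >1
Stable set (-8.0000, 0).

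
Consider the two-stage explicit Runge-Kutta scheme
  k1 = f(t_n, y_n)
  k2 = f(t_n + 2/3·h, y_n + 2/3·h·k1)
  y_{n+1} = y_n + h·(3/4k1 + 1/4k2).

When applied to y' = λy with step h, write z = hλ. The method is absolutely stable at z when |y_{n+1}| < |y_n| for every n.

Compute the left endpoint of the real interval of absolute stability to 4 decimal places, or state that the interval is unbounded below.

Test eqn y'=λy, z=hλ:
  k1=λy_n ⇒ h·k1=z·y_n;  k2=λ(1+2/3z)y_n ⇒ h·k2=z(1+2/3z)y_n
  y_{n+1}/y_n = 1 + 3/4z + 1/4z(1+2/3z) = 1 + z + 1/6z²
  so R(z) = 1 + z + 1/6z².

Need |R(x)|<1, x<0.
x=-1.32: |R|=0.0296
R=1: x+1/6x²=0 ⇒ x=−6=-6.0000; min R=1−1/(4·1/6)=-0.5000>−1
Confirm numerically:
  x=-5.937: |R|=0.93766 <1
  x=-5.571: |R|=0.60167 <1
  x=-4.862: |R|=0.07784 <1
  x=-3.989: |R|=0.33698 <1
  x=-6.572: |R|=1.62653 >1
  x=-6.137: |R|=1.14013 >1
Stable set (-6.0000, 0).

z* = -6.0000.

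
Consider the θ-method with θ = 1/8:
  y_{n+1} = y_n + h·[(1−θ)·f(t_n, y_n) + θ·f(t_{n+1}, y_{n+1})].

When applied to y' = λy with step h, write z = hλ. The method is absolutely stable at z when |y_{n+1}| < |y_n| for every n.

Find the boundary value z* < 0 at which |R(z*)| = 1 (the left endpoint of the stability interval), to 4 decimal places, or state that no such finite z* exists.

z* = -2.6667.

On y'=λy, z=hλ:
  y_{n+1} = y_n + z·[7/8·y_n + 1/8·y_{n+1}] ⇒ (1 − 1/8z)y_{n+1} = (1 + 7/8z)y_n
  so R(z) = (1 + 7/8z)/(1 − 1/8z).

Boundary: |R(x)|=1, x<0.
x=-0.32: |R|=0.6923
R=−1: 1+7/8x = −1+1/8x ⇒ -3/4x=2 ⇒ x=2/(-3/4)=-2.6667
Confirm numerically:
  x=-2.468: |R|=0.88613 <1
  x=-2.269: |R|=0.76765 <1
  x=-1.257: |R|=0.08631 <1
  x=-3.169: |R|=1.26985 >1
  x=-3.110: |R|=1.23942 >1
Stable set (-2.6667, 0).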